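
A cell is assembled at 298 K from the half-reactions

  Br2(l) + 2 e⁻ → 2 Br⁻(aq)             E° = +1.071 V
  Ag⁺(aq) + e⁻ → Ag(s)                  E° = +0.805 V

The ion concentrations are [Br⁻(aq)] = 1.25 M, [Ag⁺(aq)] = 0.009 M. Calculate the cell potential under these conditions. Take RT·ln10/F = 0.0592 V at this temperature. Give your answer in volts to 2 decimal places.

The Br₂/Br⁻ couple has the more positive E°, so it is the cathode; Ag⁺/Ag is the anode.
E°cell = E°cat − E°an = +1.071 − (+0.805) = +0.266 V; n = 2.
Balancing gives Br2(l) + 2 Ag(s) → 2 Br⁻(aq) + 2 Ag⁺(aq); hence Q = [Br⁻(aq)]^2·[Ag⁺(aq)]^2 = 0.000127 (log Q = −3.898).
Applying E = E° − (RT ln10/nF)·log Q gives +0.266 − (0.0592/2)(−3.898) = +0.38 V.

+0.38 V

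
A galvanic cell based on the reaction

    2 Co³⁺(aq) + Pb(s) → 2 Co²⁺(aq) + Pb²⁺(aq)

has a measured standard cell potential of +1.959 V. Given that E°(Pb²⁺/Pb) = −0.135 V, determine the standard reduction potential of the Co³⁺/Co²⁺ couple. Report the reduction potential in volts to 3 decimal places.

+1.824 V

In the reaction as written the Co³⁺/Co²⁺ couple is reduced (cathode) and Pb²⁺/Pb is oxidized (anode), so E°cell = E°(Co³⁺/Co²⁺) − E°(Pb²⁺/Pb).
E°(Co³⁺/Co²⁺) = E°cell + E°(anode) = +1.959 + (−0.135) = +1.824 V.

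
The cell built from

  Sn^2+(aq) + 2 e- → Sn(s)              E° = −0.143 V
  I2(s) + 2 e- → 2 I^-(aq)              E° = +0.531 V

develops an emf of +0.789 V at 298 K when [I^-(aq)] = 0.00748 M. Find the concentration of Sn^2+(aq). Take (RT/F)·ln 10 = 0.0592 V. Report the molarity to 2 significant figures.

2.3 M

I₂/I⁻ is the cathode (higher E°); E°cell = +0.531 − (−0.143) = +0.674 V with n = 2.
From the Nernst equation, log Q = n(E° − E)/0.0592 = 2·(+0.674 − (+0.789))/0.0592 = −3.885.
For I2(s) + Sn(s) → 2 I^-(aq) + Sn^2+(aq), the reaction quotient is Q = [I^-(aq)]^2·[Sn^2+(aq)].
Isolating [Sn^2+(aq)] in Q = 10^{−3.885} yields log [Sn^2+(aq)] = 0.367, i.e. 2.3 M.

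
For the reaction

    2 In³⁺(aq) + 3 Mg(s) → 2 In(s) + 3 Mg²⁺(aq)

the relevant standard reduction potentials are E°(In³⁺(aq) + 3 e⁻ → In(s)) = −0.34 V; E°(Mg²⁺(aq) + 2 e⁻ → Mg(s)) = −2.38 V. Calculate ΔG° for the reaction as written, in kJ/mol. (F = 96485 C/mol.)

−1181 kJ/mol

In the reaction as written In³⁺(aq) is reduced, so the In³⁺/In couple is the cathode and Mg²⁺/Mg is the anode.
E°cell = −0.34 − (−2.38) = +2.04 V; balancing electrons gives n = 6.
ΔG° = −nFE°cell = −(6)(96485)(+2.04) J/mol = −1181 kJ/mol.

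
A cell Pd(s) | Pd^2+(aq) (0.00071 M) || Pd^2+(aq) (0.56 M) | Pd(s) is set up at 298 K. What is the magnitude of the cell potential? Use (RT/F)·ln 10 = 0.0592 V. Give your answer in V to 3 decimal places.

For a concentration cell E°cell = 0, since both electrodes use the same couple.
The compartment with the higher Pd^2+(aq) concentration (0.56 M) acts as the cathode; ions are reduced there and produced at the dilute (0.00071 M) anode.
With n = 2, Ecell = −(0.0592/2)·log([dilute]/[conc]) = −(0.0592/2)·log(0.00071/0.56) = +0.086 V.

0.086 V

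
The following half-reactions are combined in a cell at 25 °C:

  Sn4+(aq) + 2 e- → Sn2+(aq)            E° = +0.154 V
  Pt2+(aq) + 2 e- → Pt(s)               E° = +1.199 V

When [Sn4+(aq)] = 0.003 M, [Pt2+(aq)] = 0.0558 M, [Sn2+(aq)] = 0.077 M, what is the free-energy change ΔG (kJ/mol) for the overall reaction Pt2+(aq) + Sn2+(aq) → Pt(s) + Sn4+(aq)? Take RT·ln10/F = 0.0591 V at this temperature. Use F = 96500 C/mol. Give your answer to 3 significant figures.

−203 kJ/mol

E°cell = +1.199 − (+0.154) = +1.045 V; the balanced reaction transfers n = 2 electrons.
Here Q = [Sn4+(aq)] / ([Pt2+(aq)]·[Sn2+(aq)]) = 0.698 (log Q = −0.156), giving E = +1.045 − (0.0591/2)·(−0.156) = +1.0496 V.
Then ΔG = −nFE = −2 × 96500 × +1.0496 J/mol = −203 kJ/mol.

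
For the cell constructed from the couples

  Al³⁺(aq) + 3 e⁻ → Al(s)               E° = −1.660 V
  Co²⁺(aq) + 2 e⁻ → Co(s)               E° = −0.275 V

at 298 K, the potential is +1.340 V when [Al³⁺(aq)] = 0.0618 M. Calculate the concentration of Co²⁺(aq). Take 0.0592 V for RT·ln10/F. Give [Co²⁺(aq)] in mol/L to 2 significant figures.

With Co²⁺/Co at the cathode and Al³⁺/Al at the anode, E°cell = −0.275 − (−1.660) = +1.385 V (n = 6).
Rearranging E = E° − (0.0592/n)·log Q gives log Q = 6(+1.385 − (+1.340))/0.0592 = 4.561.
Balancing electrons gives 3 Co²⁺(aq) + 2 Al(s) → 3 Co(s) + 2 Al³⁺(aq); thus Q = [Al³⁺(aq)]^2 / [Co²⁺(aq)]^3.
Solving for the unknown gives log [Co²⁺(aq)] = −2.326, so [Co²⁺(aq)] ≈ 0.0047 M.

0.0047 M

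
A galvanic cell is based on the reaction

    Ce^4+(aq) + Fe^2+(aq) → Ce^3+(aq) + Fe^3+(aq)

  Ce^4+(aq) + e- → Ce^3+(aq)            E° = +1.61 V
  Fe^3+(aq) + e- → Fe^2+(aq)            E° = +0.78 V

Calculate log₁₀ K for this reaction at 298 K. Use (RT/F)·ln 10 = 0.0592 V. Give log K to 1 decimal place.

The Ce⁴⁺/Ce³⁺ couple is reduced (cathode); E°cell = +1.61 − (+0.78) = +0.83 V with n = 1.
At equilibrium E = 0, so log K = nE°cell / 0.0592 = (1)(+0.83) / 0.0592 = 14.0.

log K = 14.0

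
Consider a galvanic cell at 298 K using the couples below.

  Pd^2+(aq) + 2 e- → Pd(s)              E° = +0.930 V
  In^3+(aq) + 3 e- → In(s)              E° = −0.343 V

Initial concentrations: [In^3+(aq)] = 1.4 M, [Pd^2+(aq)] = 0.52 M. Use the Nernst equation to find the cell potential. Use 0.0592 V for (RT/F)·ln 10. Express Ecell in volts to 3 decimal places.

+1.262 V

The Pd²⁺/Pd couple has the more positive E°, so it is the cathode; In³⁺/In is the anode.
E°cell = E°cat − E°an = +0.930 − (−0.343) = +1.273 V; n = 6.
Balancing gives 3 Pd^2+(aq) + 2 In(s) → 3 Pd(s) + 2 In^3+(aq); hence Q = [In^3+(aq)]^2 / [Pd^2+(aq)]^3 = 13.9 (log Q = 1.144).
Applying E = E° − (RT ln10/nF)·log Q gives +1.273 − (0.0592/6)(1.144) = +1.262 V.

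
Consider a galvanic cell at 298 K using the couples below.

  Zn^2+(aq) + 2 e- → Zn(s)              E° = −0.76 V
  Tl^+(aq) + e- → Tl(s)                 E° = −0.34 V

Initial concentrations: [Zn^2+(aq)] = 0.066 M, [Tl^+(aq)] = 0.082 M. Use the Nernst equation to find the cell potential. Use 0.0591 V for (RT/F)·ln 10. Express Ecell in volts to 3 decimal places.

+0.391 V

Since E°(Tl⁺/Tl) > E°(Zn²⁺/Zn), Tl⁺/Tl serves as the cathode.
E°cell = −0.34 − (−0.76) = +0.42 V, with n = 2 electrons transferred.
For the overall reaction 2 Tl^+(aq) + Zn(s) → 2 Tl(s) + Zn^2+(aq), Q = [Zn^2+(aq)] / [Tl^+(aq)]^2 = 9.82, giving log Q = 0.992.
Applying E = E° − (RT ln10/nF)·log Q gives +0.42 − (0.0591/2)(0.992) = +0.391 V.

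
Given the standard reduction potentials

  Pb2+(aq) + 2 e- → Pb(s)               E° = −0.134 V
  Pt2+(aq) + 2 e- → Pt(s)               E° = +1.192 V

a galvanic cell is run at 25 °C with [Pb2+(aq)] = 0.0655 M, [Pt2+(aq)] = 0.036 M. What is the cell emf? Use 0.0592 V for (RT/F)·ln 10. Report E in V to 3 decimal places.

Since E°(Pt²⁺/Pt) > E°(Pb²⁺/Pb), Pt²⁺/Pt serves as the cathode.
E°cell = +1.192 − (−0.134) = +1.326 V, with n = 2 electrons transferred.
The balanced reaction is Pt2+(aq) + Pb(s) → Pt(s) + Pb2+(aq), so Q = [Pb2+(aq)] / [Pt2+(aq)] = 1.82 and log Q = 0.260.
E = E° − (0.0592/n)·log Q = +1.326 − (0.0592/2)(0.260) = +1.318 V.

+1.318 V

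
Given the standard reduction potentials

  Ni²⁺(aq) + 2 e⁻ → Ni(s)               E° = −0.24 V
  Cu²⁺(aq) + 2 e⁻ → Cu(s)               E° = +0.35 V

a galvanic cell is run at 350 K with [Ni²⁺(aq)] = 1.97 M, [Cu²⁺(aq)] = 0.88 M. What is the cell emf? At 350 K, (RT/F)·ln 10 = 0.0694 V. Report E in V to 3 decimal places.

+0.578 V

Cu²⁺/Cu is reduced (cathode, E° = +0.35 V) and Ni²⁺/Ni is oxidized (anode).
E°cell = +0.35 − (−0.24) = +0.59 V, with n = 2 electrons transferred.
The balanced reaction is Cu²⁺(aq) + Ni(s) → Cu(s) + Ni²⁺(aq), so Q = [Ni²⁺(aq)] / [Cu²⁺(aq)] = 2.24 and log Q = 0.350.
By the Nernst equation, E = +0.59 − (0.0694/2)·(0.350) = +0.578 V.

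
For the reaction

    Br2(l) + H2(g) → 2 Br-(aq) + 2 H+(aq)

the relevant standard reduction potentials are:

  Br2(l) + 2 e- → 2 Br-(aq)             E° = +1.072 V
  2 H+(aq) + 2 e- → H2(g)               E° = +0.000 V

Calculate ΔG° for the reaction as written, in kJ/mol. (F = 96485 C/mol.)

In the reaction as written Br2(l) is reduced, so the Br₂/Br⁻ couple is the cathode and 2H⁺/H₂ is the anode.
E°cell = +1.072 − (+0.000) = +1.072 V; balancing electrons gives n = 2.
ΔG° = −nFE°cell = −(2)(96485)(+1.072) J/mol = −207 kJ/mol.

−207 kJ/mol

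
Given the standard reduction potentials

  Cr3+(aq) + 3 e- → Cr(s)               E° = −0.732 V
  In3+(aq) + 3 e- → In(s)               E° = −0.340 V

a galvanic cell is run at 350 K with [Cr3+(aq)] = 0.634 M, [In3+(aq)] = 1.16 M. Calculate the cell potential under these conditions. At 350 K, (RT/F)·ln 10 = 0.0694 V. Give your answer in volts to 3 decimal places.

Since E°(In³⁺/In) > E°(Cr³⁺/Cr), In³⁺/In serves as the cathode.
The standard potential is −0.340 − (−0.732) = +0.392 V and the balanced reaction transfers n = 3 electrons.
Balancing gives In3+(aq) + Cr(s) → In(s) + Cr3+(aq); hence Q = [Cr3+(aq)] / [In3+(aq)] = 0.547 (log Q = −0.262).
Applying E = E° − (RT ln10/nF)·log Q gives +0.392 − (0.0694/3)(−0.262) = +0.398 V.

+0.398 V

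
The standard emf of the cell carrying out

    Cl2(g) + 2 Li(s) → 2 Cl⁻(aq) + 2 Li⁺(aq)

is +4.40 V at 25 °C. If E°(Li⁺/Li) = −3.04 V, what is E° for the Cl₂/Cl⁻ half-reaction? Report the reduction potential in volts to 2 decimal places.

In the reaction as written the Cl₂/Cl⁻ couple is reduced (cathode) and Li⁺/Li is oxidized (anode), so E°cell = E°(Cl₂/Cl⁻) − E°(Li⁺/Li).
E°(Cl₂/Cl⁻) = E°cell + E°(anode) = +4.40 + (−3.04) = +1.36 V.

+1.36 V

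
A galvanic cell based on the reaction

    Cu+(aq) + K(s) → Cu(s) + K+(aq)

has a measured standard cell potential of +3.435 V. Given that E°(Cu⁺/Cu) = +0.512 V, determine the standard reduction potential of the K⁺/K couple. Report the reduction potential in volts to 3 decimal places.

In the reaction as written the Cu⁺/Cu couple is reduced (cathode) and K⁺/K is oxidized (anode), so E°cell = E°(Cu⁺/Cu) − E°(K⁺/K).
E°(K⁺/K) = E°(cathode) − E°cell = +0.512 − (+3.435) = −2.923 V.

−2.923 V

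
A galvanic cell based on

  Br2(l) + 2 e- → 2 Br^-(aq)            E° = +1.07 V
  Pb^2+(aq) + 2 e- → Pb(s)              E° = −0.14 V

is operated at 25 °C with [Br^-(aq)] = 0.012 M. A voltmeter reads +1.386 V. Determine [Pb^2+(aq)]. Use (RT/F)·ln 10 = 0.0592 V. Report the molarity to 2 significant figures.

The Br₂/Br⁻ couple has the larger reduction potential, so it is the cathode: E°cell = +1.07 − (−0.14) = +1.21 V and n = 2.
Rearranging E = E° − (0.0592/n)·log Q gives log Q = 2(+1.21 − (+1.386))/0.0592 = −5.946.
For Br2(l) + Pb(s) → 2 Br^-(aq) + Pb^2+(aq), the reaction quotient is Q = [Br^-(aq)]^2·[Pb^2+(aq)].
Substituting the known concentrations and solving, log [Pb^2+(aq)] = −2.104 and [Pb^2+(aq)] = 0.0079 M.

0.0079 M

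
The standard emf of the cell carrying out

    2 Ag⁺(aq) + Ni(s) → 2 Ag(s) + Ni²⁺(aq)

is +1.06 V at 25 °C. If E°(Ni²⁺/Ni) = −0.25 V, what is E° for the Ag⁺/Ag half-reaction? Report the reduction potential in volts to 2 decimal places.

+0.81 V

In the reaction as written the Ag⁺/Ag couple is reduced (cathode) and Ni²⁺/Ni is oxidized (anode), so E°cell = E°(Ag⁺/Ag) − E°(Ni²⁺/Ni).
E°(Ag⁺/Ag) = E°cell + E°(anode) = +1.06 + (−0.25) = +0.81 V.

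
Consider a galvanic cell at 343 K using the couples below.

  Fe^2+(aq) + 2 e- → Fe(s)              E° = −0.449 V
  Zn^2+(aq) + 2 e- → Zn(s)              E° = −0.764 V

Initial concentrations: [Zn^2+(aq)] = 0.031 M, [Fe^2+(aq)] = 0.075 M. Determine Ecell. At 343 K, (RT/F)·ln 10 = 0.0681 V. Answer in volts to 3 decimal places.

+0.328 V

Since E°(Fe²⁺/Fe) > E°(Zn²⁺/Zn), Fe²⁺/Fe serves as the cathode.
E°cell = −0.449 − (−0.764) = +0.315 V, with n = 2 electrons transferred.
The balanced reaction is Fe^2+(aq) + Zn(s) → Fe(s) + Zn^2+(aq), so Q = [Zn^2+(aq)] / [Fe^2+(aq)] = 0.413 and log Q = −0.384.
By the Nernst equation, E = +0.315 − (0.0681/2)·(−0.384) = +0.328 V.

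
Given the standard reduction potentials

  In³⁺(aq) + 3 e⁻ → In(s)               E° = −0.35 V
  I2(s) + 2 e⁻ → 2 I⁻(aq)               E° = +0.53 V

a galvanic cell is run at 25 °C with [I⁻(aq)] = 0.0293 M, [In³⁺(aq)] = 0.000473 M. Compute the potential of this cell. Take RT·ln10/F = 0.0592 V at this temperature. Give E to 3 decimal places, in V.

Since E°(I₂/I⁻) > E°(In³⁺/In), I₂/I⁻ serves as the cathode.
The standard potential is +0.53 − (−0.35) = +0.88 V and the balanced reaction transfers n = 6 electrons.
Balancing gives 3 I2(s) + 2 In(s) → 6 I⁻(aq) + 2 In³⁺(aq); hence Q = [I⁻(aq)]^6·[In³⁺(aq)]^2 = 1.42×10^−16 (log Q = −15.849).
Applying E = E° − (RT ln10/nF)·log Q gives +0.88 − (0.0592/6)(−15.849) = +1.036 V.

+1.036 V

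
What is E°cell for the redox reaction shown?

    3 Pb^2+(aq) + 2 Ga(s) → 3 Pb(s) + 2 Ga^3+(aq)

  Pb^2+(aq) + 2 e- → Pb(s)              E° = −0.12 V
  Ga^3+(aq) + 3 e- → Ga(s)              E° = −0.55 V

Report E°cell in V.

Pb^2+(aq) gains electrons, so the Pb²⁺/Pb couple is the cathode; the Ga³⁺/Ga couple is the anode.
E°cell = E°(cathode) − E°(anode) = −0.12 − (−0.55) = +0.43 V.
The positive value indicates the reaction is spontaneous as written.

+0.43 V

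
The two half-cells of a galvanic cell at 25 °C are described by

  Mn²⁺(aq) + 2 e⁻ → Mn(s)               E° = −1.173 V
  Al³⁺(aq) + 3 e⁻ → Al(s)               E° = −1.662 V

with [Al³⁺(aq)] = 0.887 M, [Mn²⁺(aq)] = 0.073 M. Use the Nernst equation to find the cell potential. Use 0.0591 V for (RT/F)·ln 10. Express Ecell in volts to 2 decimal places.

+0.46 V

The Mn²⁺/Mn couple has the more positive E°, so it is the cathode; Al³⁺/Al is the anode.
E°cell = E°cat − E°an = −1.173 − (−1.662) = +0.489 V; n = 6.
Balancing gives 3 Mn²⁺(aq) + 2 Al(s) → 3 Mn(s) + 2 Al³⁺(aq); hence Q = [Al³⁺(aq)]^2 / [Mn²⁺(aq)]^3 = 2.02×10^3 (log Q = 3.306).
Applying E = E° − (RT ln10/nF)·log Q gives +0.489 − (0.0591/6)(3.306) = +0.46 V.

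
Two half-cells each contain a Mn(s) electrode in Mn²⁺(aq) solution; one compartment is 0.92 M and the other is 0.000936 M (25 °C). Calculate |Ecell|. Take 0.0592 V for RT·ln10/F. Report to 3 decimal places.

0.089 V

For a concentration cell E°cell = 0, since both electrodes use the same couple.
The compartment with the higher Mn²⁺(aq) concentration (0.92 M) acts as the cathode; ions are reduced there and produced at the dilute (0.000936 M) anode.
With n = 2, Ecell = −(0.0592/2)·log([dilute]/[conc]) = −(0.0592/2)·log(0.000936/0.92) = +0.089 V.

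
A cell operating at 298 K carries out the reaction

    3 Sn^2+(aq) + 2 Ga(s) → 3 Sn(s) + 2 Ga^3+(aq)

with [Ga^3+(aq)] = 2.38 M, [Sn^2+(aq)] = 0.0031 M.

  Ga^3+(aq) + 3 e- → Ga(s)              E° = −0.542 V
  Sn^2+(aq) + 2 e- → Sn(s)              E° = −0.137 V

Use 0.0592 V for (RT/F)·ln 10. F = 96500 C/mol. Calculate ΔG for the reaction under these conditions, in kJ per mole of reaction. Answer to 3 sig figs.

E°cell = −0.137 − (−0.542) = +0.405 V; the balanced reaction transfers n = 6 electrons.
The reaction quotient is [Ga^3+(aq)]^2 / [Sn^2+(aq)]^3 = 1.9×10^8; by Nernst, E = +0.405 − (0.0592/6)(8.279) = +0.3233 V.
Finally ΔG = −nFE = −(6)(96500 C/mol)(+0.3233 V) = −187 kJ/mol.

−187 kJ/mol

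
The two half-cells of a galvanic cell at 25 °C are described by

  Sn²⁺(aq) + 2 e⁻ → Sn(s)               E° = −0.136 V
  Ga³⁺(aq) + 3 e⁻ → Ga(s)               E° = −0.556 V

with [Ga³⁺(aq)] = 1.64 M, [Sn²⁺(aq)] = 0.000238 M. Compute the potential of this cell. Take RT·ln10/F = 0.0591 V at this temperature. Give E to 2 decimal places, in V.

+0.31 V

The Sn²⁺/Sn couple has the more positive E°, so it is the cathode; Ga³⁺/Ga is the anode.
E°cell = E°cat − E°an = −0.136 − (−0.556) = +0.420 V; n = 6.
For the overall reaction 3 Sn²⁺(aq) + 2 Ga(s) → 3 Sn(s) + 2 Ga³⁺(aq), Q = [Ga³⁺(aq)]^2 / [Sn²⁺(aq)]^3 = 2×10^11, giving log Q = 11.300.
E = E° − (0.0591/n)·log Q = +0.420 − (0.0591/6)(11.300) = +0.31 V.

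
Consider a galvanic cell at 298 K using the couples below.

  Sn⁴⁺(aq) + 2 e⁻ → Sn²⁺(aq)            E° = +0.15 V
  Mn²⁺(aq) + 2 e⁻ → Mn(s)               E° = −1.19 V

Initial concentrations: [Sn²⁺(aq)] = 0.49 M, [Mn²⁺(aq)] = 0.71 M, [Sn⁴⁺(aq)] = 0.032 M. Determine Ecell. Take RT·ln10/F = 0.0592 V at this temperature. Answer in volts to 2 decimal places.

The Sn⁴⁺/Sn²⁺ couple has the more positive E°, so it is the cathode; Mn²⁺/Mn is the anode.
E°cell = E°cat − E°an = +0.15 − (−1.19) = +1.34 V; n = 2.
Balancing gives Sn⁴⁺(aq) + Mn(s) → Sn²⁺(aq) + Mn²⁺(aq); hence Q = ([Sn²⁺(aq)]·[Mn²⁺(aq)]) / [Sn⁴⁺(aq)] = 10.9 (log Q = 1.036).
E = E° − (0.0592/n)·log Q = +1.34 − (0.0592/2)(1.036) = +1.31 V.

+1.31 V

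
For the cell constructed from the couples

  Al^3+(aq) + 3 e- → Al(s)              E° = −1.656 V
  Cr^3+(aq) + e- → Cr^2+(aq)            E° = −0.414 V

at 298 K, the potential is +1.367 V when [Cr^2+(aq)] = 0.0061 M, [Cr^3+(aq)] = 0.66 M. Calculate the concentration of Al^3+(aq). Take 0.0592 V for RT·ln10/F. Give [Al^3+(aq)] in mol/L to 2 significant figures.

0.59 M

With Cr³⁺/Cr²⁺ at the cathode and Al³⁺/Al at the anode, E°cell = −0.414 − (−1.656) = +1.242 V (n = 3).
Since E = E° − (0.0592/n)·log Q, log Q = n(E° − E)/0.0592 = −6.334.
The balanced reaction is 3 Cr^3+(aq) + Al(s) → 3 Cr^2+(aq) + Al^3+(aq), so Q = ([Cr^2+(aq)]^3·[Al^3+(aq)]) / [Cr^3+(aq)]^3.
Isolating [Al^3+(aq)] in Q = 10^{−6.334} yields log [Al^3+(aq)] = −0.231, i.e. 0.59 M.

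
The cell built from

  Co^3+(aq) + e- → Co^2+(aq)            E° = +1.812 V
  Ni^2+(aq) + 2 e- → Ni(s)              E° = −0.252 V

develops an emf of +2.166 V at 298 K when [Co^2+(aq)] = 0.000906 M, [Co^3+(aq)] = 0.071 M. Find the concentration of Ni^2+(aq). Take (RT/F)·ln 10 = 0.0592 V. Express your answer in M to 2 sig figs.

With Co³⁺/Co²⁺ at the cathode and Ni²⁺/Ni at the anode, E°cell = +1.812 − (−0.252) = +2.064 V (n = 2).
Since E = E° − (0.0592/n)·log Q, log Q = n(E° − E)/0.0592 = −3.446.
Balancing electrons gives 2 Co^3+(aq) + Ni(s) → 2 Co^2+(aq) + Ni^2+(aq); thus Q = ([Co^2+(aq)]^2·[Ni^2+(aq)]) / [Co^3+(aq)]^2.
Substituting the known concentrations and solving, log [Ni^2+(aq)] = 0.342 and [Ni^2+(aq)] = 2.2 M.

2.2 M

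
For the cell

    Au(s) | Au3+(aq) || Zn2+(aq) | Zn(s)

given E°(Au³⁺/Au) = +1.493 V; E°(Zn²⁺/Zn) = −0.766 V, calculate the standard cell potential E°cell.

−2.259 V

By convention the left-hand electrode in cell notation is the anode (oxidation) and the right-hand electrode is the cathode (reduction).
E°cell = E°(right) − E°(left) = −0.766 − (+1.493) = −2.259 V.
The negative sign shows that, as written, the cell would require an external voltage to drive the reaction.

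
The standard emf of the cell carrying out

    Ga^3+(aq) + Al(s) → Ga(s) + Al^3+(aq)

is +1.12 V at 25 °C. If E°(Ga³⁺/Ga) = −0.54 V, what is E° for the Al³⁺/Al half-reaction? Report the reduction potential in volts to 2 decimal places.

In the reaction as written the Ga³⁺/Ga couple is reduced (cathode) and Al³⁺/Al is oxidized (anode), so E°cell = E°(Ga³⁺/Ga) − E°(Al³⁺/Al).
E°(Al³⁺/Al) = E°(cathode) − E°cell = −0.54 − (+1.12) = −1.66 V.

−1.66 V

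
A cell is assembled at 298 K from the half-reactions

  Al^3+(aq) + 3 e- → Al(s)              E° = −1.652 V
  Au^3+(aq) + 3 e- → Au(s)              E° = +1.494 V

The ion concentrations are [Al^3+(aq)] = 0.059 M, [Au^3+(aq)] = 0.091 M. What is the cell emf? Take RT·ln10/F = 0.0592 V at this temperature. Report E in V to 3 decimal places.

+3.150 V

Au³⁺/Au is reduced (cathode, E° = +1.494 V) and Al³⁺/Al is oxidized (anode).
The standard potential is +1.494 − (−1.652) = +3.146 V and the balanced reaction transfers n = 3 electrons.
The balanced reaction is Au^3+(aq) + Al(s) → Au(s) + Al^3+(aq), so Q = [Al^3+(aq)] / [Au^3+(aq)] = 0.648 and log Q = −0.188.
By the Nernst equation, E = +3.146 − (0.0592/3)·(−0.188) = +3.150 V.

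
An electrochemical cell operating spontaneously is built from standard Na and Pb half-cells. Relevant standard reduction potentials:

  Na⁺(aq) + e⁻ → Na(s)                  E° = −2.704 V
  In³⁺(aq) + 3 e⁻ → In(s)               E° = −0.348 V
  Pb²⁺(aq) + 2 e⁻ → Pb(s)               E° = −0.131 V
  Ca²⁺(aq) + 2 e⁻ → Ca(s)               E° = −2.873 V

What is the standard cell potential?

Of the two couples in this cell, the one with the more positive reduction potential is reduced at the cathode: here that is Pb²⁺/Pb (−0.131 V); Na⁺/Na (−2.704 V) is the anode.
E°cell = E°(cathode) − E°(anode) = −0.131 − (−2.704) = +2.573 V.

+2.573 V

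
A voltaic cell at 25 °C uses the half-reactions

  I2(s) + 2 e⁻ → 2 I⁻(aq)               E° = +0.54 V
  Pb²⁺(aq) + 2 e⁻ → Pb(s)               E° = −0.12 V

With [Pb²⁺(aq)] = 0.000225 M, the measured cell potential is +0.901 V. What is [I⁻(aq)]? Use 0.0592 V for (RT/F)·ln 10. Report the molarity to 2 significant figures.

I₂/I⁻ is the cathode (higher E°); E°cell = +0.54 − (−0.12) = +0.66 V with n = 2.
From the Nernst equation, log Q = n(E° − E)/0.0592 = 2·(+0.66 − (+0.901))/0.0592 = −8.142.
For I2(s) + Pb(s) → 2 I⁻(aq) + Pb²⁺(aq), the reaction quotient is Q = [I⁻(aq)]^2·[Pb²⁺(aq)].
Solving for the unknown gives log [I⁻(aq)] = −2.247, so [I⁻(aq)] ≈ 0.0057 M.

0.0057 M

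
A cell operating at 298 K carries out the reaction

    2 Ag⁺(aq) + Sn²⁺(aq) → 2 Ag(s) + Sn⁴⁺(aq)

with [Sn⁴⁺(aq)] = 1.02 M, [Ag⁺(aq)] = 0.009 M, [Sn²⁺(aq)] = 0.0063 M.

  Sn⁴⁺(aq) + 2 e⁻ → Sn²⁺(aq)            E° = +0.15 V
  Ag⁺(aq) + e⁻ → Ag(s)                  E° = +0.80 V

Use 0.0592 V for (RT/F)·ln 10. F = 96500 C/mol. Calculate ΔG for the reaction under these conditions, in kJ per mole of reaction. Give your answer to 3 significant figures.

E°cell = +0.80 − (+0.15) = +0.65 V; the balanced reaction transfers n = 2 electrons.
Q = [Sn⁴⁺(aq)] / ([Ag⁺(aq)]^2·[Sn²⁺(aq)]) = 2×10^6, so log Q = 6.301 and E = +0.65 − (0.0592/2)(6.301) = +0.4635 V.
Finally ΔG = −nFE = −(2)(96500 C/mol)(+0.4635 V) = −89.5 kJ/mol.

−89.5 kJ/mol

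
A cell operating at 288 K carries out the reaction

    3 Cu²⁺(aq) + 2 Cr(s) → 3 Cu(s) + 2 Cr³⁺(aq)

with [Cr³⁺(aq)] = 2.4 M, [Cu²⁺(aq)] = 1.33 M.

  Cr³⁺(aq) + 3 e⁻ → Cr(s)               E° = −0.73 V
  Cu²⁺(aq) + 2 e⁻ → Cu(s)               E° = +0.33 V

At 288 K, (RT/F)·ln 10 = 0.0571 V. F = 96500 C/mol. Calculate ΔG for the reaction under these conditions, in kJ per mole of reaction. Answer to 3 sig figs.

The standard cell potential is +0.33 − (−0.73) = +1.06 V, with n = 6 electrons in the balanced equation.
Here Q = [Cr³⁺(aq)]^2 / [Cu²⁺(aq)]^3 = 2.45 (log Q = 0.389), giving E = +1.06 − (0.0571/6)·(0.389) = +1.0563 V.
Finally ΔG = −nFE = −(6)(96500 C/mol)(+1.0563 V) = −612 kJ/mol.

−612 kJ/mol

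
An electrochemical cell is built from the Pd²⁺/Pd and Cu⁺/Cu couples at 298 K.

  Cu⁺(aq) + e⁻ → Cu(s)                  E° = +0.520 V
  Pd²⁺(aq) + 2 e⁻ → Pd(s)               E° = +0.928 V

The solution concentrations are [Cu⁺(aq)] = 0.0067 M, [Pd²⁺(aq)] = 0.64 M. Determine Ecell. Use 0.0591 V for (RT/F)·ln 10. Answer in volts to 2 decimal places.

The Pd²⁺/Pd couple has the more positive E°, so it is the cathode; Cu⁺/Cu is the anode.
The standard potential is +0.928 − (+0.520) = +0.408 V and the balanced reaction transfers n = 2 electrons.
Balancing gives Pd²⁺(aq) + 2 Cu(s) → Pd(s) + 2 Cu⁺(aq); hence Q = [Cu⁺(aq)]^2 / [Pd²⁺(aq)] = 7.01×10^−5 (log Q = −4.154).
By the Nernst equation, E = +0.408 − (0.0591/2)·(−4.154) = +0.53 V.

+0.53 V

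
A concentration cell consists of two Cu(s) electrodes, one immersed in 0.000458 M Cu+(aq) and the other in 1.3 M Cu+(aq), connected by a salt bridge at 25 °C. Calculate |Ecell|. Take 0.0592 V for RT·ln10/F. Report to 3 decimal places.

0.204 V

For a concentration cell E°cell = 0, since both electrodes use the same couple.
The compartment with the higher Cu+(aq) concentration (1.3 M) acts as the cathode; ions are reduced there and produced at the dilute (0.000458 M) anode.
With n = 1, Ecell = −(0.0592/1)·log([dilute]/[conc]) = −(0.0592/1)·log(0.000458/1.3) = +0.204 V.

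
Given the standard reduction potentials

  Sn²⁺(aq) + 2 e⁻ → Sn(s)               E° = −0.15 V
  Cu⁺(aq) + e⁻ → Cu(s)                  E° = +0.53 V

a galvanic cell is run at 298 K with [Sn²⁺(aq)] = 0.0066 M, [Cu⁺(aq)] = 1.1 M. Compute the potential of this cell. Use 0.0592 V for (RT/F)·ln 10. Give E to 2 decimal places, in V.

+0.75 V

Since E°(Cu⁺/Cu) > E°(Sn²⁺/Sn), Cu⁺/Cu serves as the cathode.
E°cell = +0.53 − (−0.15) = +0.68 V, with n = 2 electrons transferred.
For the overall reaction 2 Cu⁺(aq) + Sn(s) → 2 Cu(s) + Sn²⁺(aq), Q = [Sn²⁺(aq)] / [Cu⁺(aq)]^2 = 0.00545, giving log Q = −2.263.
By the Nernst equation, E = +0.68 − (0.0592/2)·(−2.263) = +0.75 V.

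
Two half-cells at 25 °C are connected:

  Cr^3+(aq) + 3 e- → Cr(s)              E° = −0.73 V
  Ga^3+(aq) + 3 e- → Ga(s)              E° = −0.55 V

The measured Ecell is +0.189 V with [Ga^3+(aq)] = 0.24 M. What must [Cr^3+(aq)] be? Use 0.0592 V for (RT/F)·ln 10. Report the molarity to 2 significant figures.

0.084 M

With Ga³⁺/Ga at the cathode and Cr³⁺/Cr at the anode, E°cell = −0.55 − (−0.73) = +0.18 V (n = 3).
Since E = E° − (0.0592/n)·log Q, log Q = n(E° − E)/0.0592 = −0.456.
Balancing electrons gives Ga^3+(aq) + Cr(s) → Ga(s) + Cr^3+(aq); thus Q = [Cr^3+(aq)] / [Ga^3+(aq)].
Isolating [Cr^3+(aq)] in Q = 10^{−0.456} yields log [Cr^3+(aq)] = −1.076, i.e. 0.084 M.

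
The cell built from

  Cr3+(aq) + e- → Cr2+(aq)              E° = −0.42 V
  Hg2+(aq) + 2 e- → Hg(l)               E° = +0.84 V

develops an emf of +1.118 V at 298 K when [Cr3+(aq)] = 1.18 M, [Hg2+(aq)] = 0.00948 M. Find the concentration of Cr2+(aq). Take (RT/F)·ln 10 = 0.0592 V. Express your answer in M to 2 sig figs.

0.048 M

Hg²⁺/Hg is the cathode (higher E°); E°cell = +0.84 − (−0.42) = +1.26 V with n = 2.
From the Nernst equation, log Q = n(E° − E)/0.0592 = 2·(+1.26 − (+1.118))/0.0592 = 4.797.
For Hg2+(aq) + 2 Cr2+(aq) → Hg(l) + 2 Cr3+(aq), the reaction quotient is Q = [Cr3+(aq)]^2 / ([Hg2+(aq)]·[Cr2+(aq)]^2).
Isolating [Cr2+(aq)] in Q = 10^{4.797} yields log [Cr2+(aq)] = −1.315, i.e. 0.048 M.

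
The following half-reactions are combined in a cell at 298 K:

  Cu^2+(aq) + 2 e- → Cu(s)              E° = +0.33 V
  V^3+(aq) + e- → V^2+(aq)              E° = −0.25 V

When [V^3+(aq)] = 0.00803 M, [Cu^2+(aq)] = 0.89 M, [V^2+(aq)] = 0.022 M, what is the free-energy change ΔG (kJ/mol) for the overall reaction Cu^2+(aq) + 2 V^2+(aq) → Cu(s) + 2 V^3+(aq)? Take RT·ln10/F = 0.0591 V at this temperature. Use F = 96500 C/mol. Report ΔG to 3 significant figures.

With Cu²⁺/Cu reduced at the cathode, E°cell = +0.33 − (−0.25) = +0.58 V and n = 2.
The reaction quotient is [V^3+(aq)]^2 / ([Cu^2+(aq)]·[V^2+(aq)]^2) = 0.15; by Nernst, E = +0.58 − (0.0591/2)(−0.825) = +0.6044 V.
ΔG = −nFE = −(2)(96500)(+0.6044) J/mol = −117 kJ/mol.

−117 kJ/mol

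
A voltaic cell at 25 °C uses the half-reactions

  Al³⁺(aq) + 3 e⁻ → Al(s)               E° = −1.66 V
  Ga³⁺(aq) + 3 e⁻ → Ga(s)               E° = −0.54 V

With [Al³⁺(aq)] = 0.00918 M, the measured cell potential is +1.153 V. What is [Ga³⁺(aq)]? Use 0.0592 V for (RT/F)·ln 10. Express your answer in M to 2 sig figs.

0.43 M

With Ga³⁺/Ga at the cathode and Al³⁺/Al at the anode, E°cell = −0.54 − (−1.66) = +1.12 V (n = 3).
From the Nernst equation, log Q = n(E° − E)/0.0592 = 3·(+1.12 − (+1.153))/0.0592 = −1.672.
Balancing electrons gives Ga³⁺(aq) + Al(s) → Ga(s) + Al³⁺(aq); thus Q = [Al³⁺(aq)] / [Ga³⁺(aq)].
Solving for the unknown gives log [Ga³⁺(aq)] = −0.365, so [Ga³⁺(aq)] ≈ 0.43 M.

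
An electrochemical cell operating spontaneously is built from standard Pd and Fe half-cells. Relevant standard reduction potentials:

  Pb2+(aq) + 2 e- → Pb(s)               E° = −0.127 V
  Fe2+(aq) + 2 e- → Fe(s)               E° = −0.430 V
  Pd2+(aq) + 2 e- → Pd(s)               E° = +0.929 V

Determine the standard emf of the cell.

The Pd²⁺/Pd couple has the higher E°, so Pd ion is reduced (cathode) and Fe is oxidized (anode).
E°cell = E°(cathode) − E°(anode) = +0.929 − (−0.430) = +1.359 V.

+1.359 V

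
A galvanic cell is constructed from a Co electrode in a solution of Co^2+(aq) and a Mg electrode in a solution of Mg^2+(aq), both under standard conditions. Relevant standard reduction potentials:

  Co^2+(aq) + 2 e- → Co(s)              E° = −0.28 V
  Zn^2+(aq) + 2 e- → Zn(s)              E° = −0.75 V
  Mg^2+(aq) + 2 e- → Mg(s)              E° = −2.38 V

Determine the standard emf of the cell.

The Co²⁺/Co couple has the higher E°, so Co ion is reduced (cathode) and Mg is oxidized (anode).
E°cell = E°(cathode) − E°(anode) = −0.28 − (−2.38) = +2.10 V.

+2.10 V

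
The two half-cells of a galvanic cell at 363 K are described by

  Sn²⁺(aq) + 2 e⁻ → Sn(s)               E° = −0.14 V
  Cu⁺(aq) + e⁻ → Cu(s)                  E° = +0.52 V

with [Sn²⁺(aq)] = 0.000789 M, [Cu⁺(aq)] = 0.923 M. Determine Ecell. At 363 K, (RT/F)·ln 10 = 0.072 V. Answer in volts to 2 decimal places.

Since E°(Cu⁺/Cu) > E°(Sn²⁺/Sn), Cu⁺/Cu serves as the cathode.
E°cell = +0.52 − (−0.14) = +0.66 V, with n = 2 electrons transferred.
The balanced reaction is 2 Cu⁺(aq) + Sn(s) → 2 Cu(s) + Sn²⁺(aq), so Q = [Sn²⁺(aq)] / [Cu⁺(aq)]^2 = 0.000926 and log Q = −3.033.
By the Nernst equation, E = +0.66 − (0.072/2)·(−3.033) = +0.77 V.

+0.77 V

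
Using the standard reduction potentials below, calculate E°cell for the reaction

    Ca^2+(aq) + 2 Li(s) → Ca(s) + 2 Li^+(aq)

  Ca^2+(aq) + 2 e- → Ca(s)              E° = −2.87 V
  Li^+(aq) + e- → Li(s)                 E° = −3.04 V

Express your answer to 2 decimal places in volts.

+0.17 V

Ca^2+(aq) gains electrons, so the Ca²⁺/Ca couple is the cathode; the Li⁺/Li couple is the anode.
E°cell = E°(cathode) − E°(anode) = −2.87 − (−3.04) = +0.17 V.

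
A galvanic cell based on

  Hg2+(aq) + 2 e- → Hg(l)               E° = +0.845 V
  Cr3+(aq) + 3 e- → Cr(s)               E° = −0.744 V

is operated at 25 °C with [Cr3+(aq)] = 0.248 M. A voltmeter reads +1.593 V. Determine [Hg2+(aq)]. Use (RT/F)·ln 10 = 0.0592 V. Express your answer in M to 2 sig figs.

0.54 M

With Hg²⁺/Hg at the cathode and Cr³⁺/Cr at the anode, E°cell = +0.845 − (−0.744) = +1.589 V (n = 6).
Since E = E° − (0.0592/n)·log Q, log Q = n(E° − E)/0.0592 = −0.405.
The balanced reaction is 3 Hg2+(aq) + 2 Cr(s) → 3 Hg(l) + 2 Cr3+(aq), so Q = [Cr3+(aq)]^2 / [Hg2+(aq)]^3.
Isolating [Hg2+(aq)] in Q = 10^{−0.405} yields log [Hg2+(aq)] = −0.269, i.e. 0.54 M.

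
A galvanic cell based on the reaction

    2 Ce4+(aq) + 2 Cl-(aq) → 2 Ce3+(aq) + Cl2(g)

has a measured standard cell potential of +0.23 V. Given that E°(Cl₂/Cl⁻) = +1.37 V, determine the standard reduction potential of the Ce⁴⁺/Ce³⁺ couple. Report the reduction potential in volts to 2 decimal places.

+1.60 V

In the reaction as written the Ce⁴⁺/Ce³⁺ couple is reduced (cathode) and Cl₂/Cl⁻ is oxidized (anode), so E°cell = E°(Ce⁴⁺/Ce³⁺) − E°(Cl₂/Cl⁻).
E°(Ce⁴⁺/Ce³⁺) = E°cell + E°(anode) = +0.23 + (+1.37) = +1.60 V.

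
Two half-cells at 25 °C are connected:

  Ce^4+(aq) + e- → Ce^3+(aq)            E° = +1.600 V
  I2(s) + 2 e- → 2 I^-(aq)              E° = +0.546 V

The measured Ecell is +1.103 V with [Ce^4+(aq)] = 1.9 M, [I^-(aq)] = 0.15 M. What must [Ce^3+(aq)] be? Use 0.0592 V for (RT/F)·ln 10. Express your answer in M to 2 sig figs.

With Ce⁴⁺/Ce³⁺ at the cathode and I₂/I⁻ at the anode, E°cell = +1.600 − (+0.546) = +1.054 V (n = 2).
Since E = E° − (0.0592/n)·log Q, log Q = n(E° − E)/0.0592 = −1.655.
For 2 Ce^4+(aq) + 2 I^-(aq) → 2 Ce^3+(aq) + I2(s), the reaction quotient is Q = [Ce^3+(aq)]^2 / ([Ce^4+(aq)]^2·[I^-(aq)]^2).
Isolating [Ce^3+(aq)] in Q = 10^{−1.655} yields log [Ce^3+(aq)] = −1.373, i.e. 0.042 M.

0.042 M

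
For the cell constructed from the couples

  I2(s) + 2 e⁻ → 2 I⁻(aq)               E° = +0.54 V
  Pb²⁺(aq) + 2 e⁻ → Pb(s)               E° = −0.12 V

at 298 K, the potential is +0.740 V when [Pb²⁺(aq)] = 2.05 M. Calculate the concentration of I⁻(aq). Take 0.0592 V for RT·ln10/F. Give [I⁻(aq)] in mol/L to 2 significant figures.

0.031 M

I₂/I⁻ is the cathode (higher E°); E°cell = +0.54 − (−0.12) = +0.66 V with n = 2.
From the Nernst equation, log Q = n(E° − E)/0.0592 = 2·(+0.66 − (+0.740))/0.0592 = −2.703.
Balancing electrons gives I2(s) + Pb(s) → 2 I⁻(aq) + Pb²⁺(aq); thus Q = [I⁻(aq)]^2·[Pb²⁺(aq)].
Substituting the known concentrations and solving, log [I⁻(aq)] = −1.507 and [I⁻(aq)] = 0.031 M.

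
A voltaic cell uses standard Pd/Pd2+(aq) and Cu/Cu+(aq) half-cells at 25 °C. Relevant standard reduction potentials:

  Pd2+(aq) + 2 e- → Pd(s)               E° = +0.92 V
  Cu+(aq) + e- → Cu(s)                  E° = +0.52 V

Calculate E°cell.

The Pd²⁺/Pd couple has the higher E°, so Pd ion is reduced (cathode) and Cu is oxidized (anode).
E°cell = E°(cathode) − E°(anode) = +0.92 − (+0.52) = +0.40 V.

+0.40 V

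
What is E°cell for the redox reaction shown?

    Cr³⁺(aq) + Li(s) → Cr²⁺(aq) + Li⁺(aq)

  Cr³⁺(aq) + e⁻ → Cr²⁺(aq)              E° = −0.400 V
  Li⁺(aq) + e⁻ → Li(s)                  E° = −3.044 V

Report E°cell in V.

+2.644 V

Cr³⁺(aq) gains electrons, so the Cr³⁺/Cr²⁺ couple is the cathode; the Li⁺/Li couple is the anode.
E°cell = E°(cathode) − E°(anode) = −0.400 − (−3.044) = +2.644 V.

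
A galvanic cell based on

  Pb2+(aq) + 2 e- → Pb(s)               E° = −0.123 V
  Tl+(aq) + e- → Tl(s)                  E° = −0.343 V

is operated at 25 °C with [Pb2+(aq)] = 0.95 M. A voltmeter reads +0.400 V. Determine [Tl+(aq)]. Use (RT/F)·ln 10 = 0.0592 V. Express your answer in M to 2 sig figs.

0.00089 M

With Pb²⁺/Pb at the cathode and Tl⁺/Tl at the anode, E°cell = −0.123 − (−0.343) = +0.220 V (n = 2).
Rearranging E = E° − (0.0592/n)·log Q gives log Q = 2(+0.220 − (+0.400))/0.0592 = −6.081.
The balanced reaction is Pb2+(aq) + 2 Tl(s) → Pb(s) + 2 Tl+(aq), so Q = [Tl+(aq)]^2 / [Pb2+(aq)].
Substituting the known concentrations and solving, log [Tl+(aq)] = −3.052 and [Tl+(aq)] = 0.00089 M.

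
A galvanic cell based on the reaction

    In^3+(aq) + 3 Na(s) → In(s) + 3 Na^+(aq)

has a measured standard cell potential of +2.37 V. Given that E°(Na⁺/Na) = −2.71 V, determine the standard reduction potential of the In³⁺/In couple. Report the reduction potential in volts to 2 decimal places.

In the reaction as written the In³⁺/In couple is reduced (cathode) and Na⁺/Na is oxidized (anode), so E°cell = E°(In³⁺/In) − E°(Na⁺/Na).
E°(In³⁺/In) = E°cell + E°(anode) = +2.37 + (−2.71) = −0.34 V.

−0.34 V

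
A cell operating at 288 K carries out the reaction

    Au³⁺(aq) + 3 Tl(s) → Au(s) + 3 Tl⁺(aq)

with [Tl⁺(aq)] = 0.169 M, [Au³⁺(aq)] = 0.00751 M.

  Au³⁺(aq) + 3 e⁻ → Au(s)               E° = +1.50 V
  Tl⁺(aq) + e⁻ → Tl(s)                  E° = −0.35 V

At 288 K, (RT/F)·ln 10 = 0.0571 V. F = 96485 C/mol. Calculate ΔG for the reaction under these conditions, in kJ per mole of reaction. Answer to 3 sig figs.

−537 kJ/mol

The standard cell potential is +1.50 − (−0.35) = +1.85 V, with n = 3 electrons in the balanced equation.
The reaction quotient is [Tl⁺(aq)]^3 / [Au³⁺(aq)] = 0.643; by Nernst, E = +1.85 − (0.0571/3)(−0.192) = +1.8537 V.
Finally ΔG = −nFE = −(3)(96485 C/mol)(+1.8537 V) = −537 kJ/mol.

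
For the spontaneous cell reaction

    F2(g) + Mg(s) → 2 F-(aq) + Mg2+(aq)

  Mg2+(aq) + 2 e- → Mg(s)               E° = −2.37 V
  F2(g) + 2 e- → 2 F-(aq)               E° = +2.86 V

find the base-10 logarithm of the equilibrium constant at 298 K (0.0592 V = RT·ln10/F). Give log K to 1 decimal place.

The F₂/F⁻ couple is reduced (cathode); E°cell = +2.86 − (−2.37) = +5.23 V with n = 2.
At equilibrium E = 0, so log K = nE°cell / 0.0592 = (2)(+5.23) / 0.0592 = 176.7.

log K = 176.7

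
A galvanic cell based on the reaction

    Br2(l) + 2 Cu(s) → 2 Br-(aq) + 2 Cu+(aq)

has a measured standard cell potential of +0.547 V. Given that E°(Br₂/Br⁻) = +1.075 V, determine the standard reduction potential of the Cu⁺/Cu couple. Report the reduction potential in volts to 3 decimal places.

In the reaction as written the Br₂/Br⁻ couple is reduced (cathode) and Cu⁺/Cu is oxidized (anode), so E°cell = E°(Br₂/Br⁻) − E°(Cu⁺/Cu).
E°(Cu⁺/Cu) = E°(cathode) − E°cell = +1.075 − (+0.547) = +0.528 V.

+0.528 V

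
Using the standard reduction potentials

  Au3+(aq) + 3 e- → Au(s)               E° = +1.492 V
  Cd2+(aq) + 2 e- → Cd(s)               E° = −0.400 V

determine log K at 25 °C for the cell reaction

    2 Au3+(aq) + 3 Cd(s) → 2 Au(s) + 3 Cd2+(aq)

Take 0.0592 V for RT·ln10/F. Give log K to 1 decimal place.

log K = 191.8

The Au³⁺/Au couple is reduced (cathode); E°cell = +1.492 − (−0.400) = +1.892 V with n = 6.
At equilibrium E = 0, so log K = nE°cell / 0.0592 = (6)(+1.892) / 0.0592 = 191.8.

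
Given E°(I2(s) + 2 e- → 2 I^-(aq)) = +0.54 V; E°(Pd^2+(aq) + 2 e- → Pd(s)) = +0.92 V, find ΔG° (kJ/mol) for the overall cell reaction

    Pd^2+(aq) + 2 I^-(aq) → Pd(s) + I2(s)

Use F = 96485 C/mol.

−73.3 kJ/mol

In the reaction as written Pd^2+(aq) is reduced, so the Pd²⁺/Pd couple is the cathode and I₂/I⁻ is the anode.
E°cell = +0.92 − (+0.54) = +0.38 V; balancing electrons gives n = 2.
ΔG° = −nFE°cell = −(2)(96485)(+0.38) J/mol = −73.3 kJ/mol.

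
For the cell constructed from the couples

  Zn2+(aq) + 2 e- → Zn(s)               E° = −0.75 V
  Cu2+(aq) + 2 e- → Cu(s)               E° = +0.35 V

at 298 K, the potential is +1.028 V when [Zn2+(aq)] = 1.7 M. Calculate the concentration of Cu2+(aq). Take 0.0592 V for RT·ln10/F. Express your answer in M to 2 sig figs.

Cu²⁺/Cu is the cathode (higher E°); E°cell = +0.35 − (−0.75) = +1.10 V with n = 2.
Rearranging E = E° − (0.0592/n)·log Q gives log Q = 2(+1.10 − (+1.028))/0.0592 = 2.432.
Balancing electrons gives Cu2+(aq) + Zn(s) → Cu(s) + Zn2+(aq); thus Q = [Zn2+(aq)] / [Cu2+(aq)].
Substituting the known concentrations and solving, log [Cu2+(aq)] = −2.202 and [Cu2+(aq)] = 0.0063 M.

0.0063 M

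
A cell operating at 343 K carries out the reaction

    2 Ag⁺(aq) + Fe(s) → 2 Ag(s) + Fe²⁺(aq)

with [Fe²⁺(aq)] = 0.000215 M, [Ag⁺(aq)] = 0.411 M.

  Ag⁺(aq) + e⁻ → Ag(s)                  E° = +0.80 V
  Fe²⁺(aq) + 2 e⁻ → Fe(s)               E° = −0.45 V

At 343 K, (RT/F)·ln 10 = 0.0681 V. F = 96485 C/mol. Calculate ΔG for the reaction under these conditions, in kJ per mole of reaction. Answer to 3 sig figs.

−260 kJ/mol

E°cell = +0.80 − (−0.45) = +1.25 V; the balanced reaction transfers n = 2 electrons.
Here Q = [Fe²⁺(aq)] / [Ag⁺(aq)]^2 = 0.00127 (log Q = −2.895), giving E = +1.25 − (0.0681/2)·(−2.895) = +1.3486 V.
Finally ΔG = −nFE = −(2)(96485 C/mol)(+1.3486 V) = −260 kJ/mol.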